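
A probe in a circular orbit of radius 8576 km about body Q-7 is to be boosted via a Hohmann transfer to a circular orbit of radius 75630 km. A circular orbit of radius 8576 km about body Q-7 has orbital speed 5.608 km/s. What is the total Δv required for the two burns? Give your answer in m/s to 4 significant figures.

Δv = 2944 m/s

From the circular-orbit relation v² = μ/r at r = 8576 km: μ = v²r = (5.608)² × 8576 = 2.69712×10^5 km³/s².
Semi-major axis of the transfer orbit: a_t = (8576 + 75630)/2 = 42103 km.
At r₁ the circular-orbit speed is v₁ = √(μ/r₁) = 5.608 km/s.
Transfer-orbit speed at r₁ (vis-viva): v_p = √[μ(2/r₁ − 1/a_t)] = 7.516 km/s.
First burn Δv₁ = |v_p − v₁| = 1.908 km/s.
Circular speed at r₂: v₂ = √(μ/r₂) = 1.888 km/s.
Transfer-orbit speed at r₂: v_a = √[μ(2/r₂ − 1/a_t)] = 0.8523 km/s.
Second burn Δv₂ = |v₂ − v_a| = 1.036 km/s.
Total Δv = Δv₁ + Δv₂ = 2.944 km/s.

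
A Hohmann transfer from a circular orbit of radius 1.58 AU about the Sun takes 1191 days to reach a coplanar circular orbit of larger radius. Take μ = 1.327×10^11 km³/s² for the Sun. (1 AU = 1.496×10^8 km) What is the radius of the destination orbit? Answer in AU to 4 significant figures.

r₂ = 5.401 AU

In km: r₁ = 1.58 × 1.496×10^8 = 2.36368×10^8 km.
Transfer time t = 1191 days = 1.029024×10^8 s, and t = π√(a_t³/μ).
So a_t = (μ t²/π²)^(1/3) = (1.327×10^11 × (1.029024×10^8)² / π²)^(1/3) = 5.2216×10^8 km.
Since a_t = (r₁ + r₂)/2, r₂ = 2a_t − r₁ = 2×5.2216×10^8 − 2.36368×10^8 = 8.07952×10^8 km.
In AU: r₂ = 8.07952×10^8 / 1.496×10^8 = 5.401 AU.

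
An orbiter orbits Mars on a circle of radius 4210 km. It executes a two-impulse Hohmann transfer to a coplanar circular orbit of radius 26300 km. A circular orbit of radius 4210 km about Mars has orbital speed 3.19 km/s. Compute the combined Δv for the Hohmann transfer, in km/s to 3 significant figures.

Δv = 1.60 km/s

From the circular-orbit relation v² = μ/r at r = 4210 km: μ = v²r = (3.19)² × 4210 = 42841.4 km³/s².
Semi-major axis of the transfer orbit: a_t = (4210 + 26300)/2 = 15255 km.
At r₁ the circular-orbit speed is v₁ = √(μ/r₁) = 3.1900 km/s.
Transfer-orbit speed at r₁ (v² = μ(2/r − 1/a)): v_p = √[μ(2/r₁ − 1/a_t)] = 4.1885 km/s.
First burn Δv₁ = |v_p − v₁| = 0.9985 km/s.
At r₂, v₂ = √(μ/r₂) = 1.2763 km/s.
Transfer-orbit speed at r₂: v_a = √[μ(2/r₂ − 1/a_t)] = 0.67048 km/s.
Second burn Δv₂ = |v₂ − v_a| = 0.6058 km/s.
Total Δv = Δv₁ + Δv₂ = 1.604 km/s.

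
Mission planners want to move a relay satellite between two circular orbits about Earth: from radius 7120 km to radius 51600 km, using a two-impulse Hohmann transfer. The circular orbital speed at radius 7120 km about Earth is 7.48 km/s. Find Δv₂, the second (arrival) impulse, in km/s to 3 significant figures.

Δv₂ = 1.41 km/s

From the circular-orbit relation v² = μ/r at r = 7120 km: μ = v²r = (7.48)² × 7120 = 3.98367×10^5 km³/s².
The Hohmann ellipse has a_t = (r₁ + r₂)/2 = 29360 km.
Circular speed at r = 51600 km: v_c = √(μ/r) = 2.7785 km/s.
Vis-viva on the transfer ellipse at r = 51600 km gives v_t = √[μ(2/r − 1/a_t)] = 1.3683 km/s.
Δv₂ = |v_t − v_c| = |1.3683 − 2.7785| = 1.410 km/s.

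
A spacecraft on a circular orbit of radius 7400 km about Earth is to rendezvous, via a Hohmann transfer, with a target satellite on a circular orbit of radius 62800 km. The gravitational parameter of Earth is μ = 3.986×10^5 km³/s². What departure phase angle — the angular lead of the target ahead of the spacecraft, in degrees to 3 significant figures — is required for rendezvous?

φ = 105°

Semi-major axis of the transfer orbit: a_t = (7400 + 62800)/2 = 35100 km.
Transfer time t = π√(a_t³/μ) = 32720 s.
Target angular speed ω₂ = √(μ/r₂³) = 4.012×10^-5 rad/s.
Angle swept by the target during transfer: ω₂·t = 1.3127 rad = 75.21°.
Arrival is 180° from departure on the ellipse, so φ = 180° − 75.21° = 105°.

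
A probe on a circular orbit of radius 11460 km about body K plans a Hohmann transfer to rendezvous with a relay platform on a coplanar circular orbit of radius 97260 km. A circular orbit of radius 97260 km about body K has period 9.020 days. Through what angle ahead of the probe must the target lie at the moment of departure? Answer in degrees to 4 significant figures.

φ = 104.8°

From Kepler's third law T² = 4π²r³/μ at r = 97260 km, T = 9.020 days = 9.020 × 86400 s = 7.79328×10^5 s: μ = 4π²r³/T² = 59802.9 km³/s².
Transfer-ellipse semi-major axis a_t = (r₁ + r₂)/2 = (11460 + 97260)/2 = 54360 km.
Transfer time t = π√(a_t³/μ) = 1.6282×10^5 s.
The target's mean motion on its circular orbit is ω₂ = √(μ/r₂³) = 8.0623×10^-6 rad/s.
Angle swept by the target during transfer: ω₂·t = 1.3127 rad = 75.21°.
Arrival is 180° from departure on the ellipse, so φ = 180° − 75.21° = 104.8°.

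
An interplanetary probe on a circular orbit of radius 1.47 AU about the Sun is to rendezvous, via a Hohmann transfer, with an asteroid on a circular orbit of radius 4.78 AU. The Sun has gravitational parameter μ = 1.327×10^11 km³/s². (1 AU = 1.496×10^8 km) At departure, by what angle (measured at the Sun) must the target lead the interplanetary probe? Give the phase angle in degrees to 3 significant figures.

In km: r₁ = 1.47 × 1.496×10^8 = 2.19912×10^8 km; r₂ = 4.78 × 1.496×10^8 = 7.15088×10^8 km.
The Hohmann ellipse has a_t = (r₁ + r₂)/2 = 4.675×10^8 km.
Transfer time t = π√(a_t³/μ) = 8.71740×10^7 s.
Target angular speed ω₂ = √(μ/r₂³) = 1.90501×10^-8 rad/s.
Angle swept by the target during transfer: ω₂·t = 1.66067 rad = 95.149°.
Arrival is 180° from departure on the ellipse, so φ = 180° − 95.149° = 84.9°.

φ = 84.9°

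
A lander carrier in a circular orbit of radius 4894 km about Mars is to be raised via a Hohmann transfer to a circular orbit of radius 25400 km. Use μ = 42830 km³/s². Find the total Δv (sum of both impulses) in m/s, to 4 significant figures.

The Hohmann ellipse has a_t = (r₁ + r₂)/2 = 15147 km.
Circular speed at r₁: v₁ = √(μ/r₁) = √(42830/4894) = 2.9583 km/s.
On the transfer ellipse at r₁, vis-viva gives v_p = √[μ(2/r₁ − 1/a_t)] = 3.8309 km/s.
First burn Δv₁ = |v_p − v₁| = 0.8726 km/s.
At r₂, v₂ = √(μ/r₂) = 1.2985 km/s.
Transfer-orbit speed at r₂: v_a = √[μ(2/r₂ − 1/a_t)] = 0.73812 km/s.
Second burn Δv₂ = |v₂ − v_a| = 0.5604 km/s.
Total Δv = Δv₁ + Δv₂ = 1.433 km/s.

Δv = 1433 m/s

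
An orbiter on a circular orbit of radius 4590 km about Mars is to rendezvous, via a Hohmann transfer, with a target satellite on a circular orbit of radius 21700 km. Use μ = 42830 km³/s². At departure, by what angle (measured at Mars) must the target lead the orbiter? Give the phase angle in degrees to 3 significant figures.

Semi-major axis of the transfer orbit: a_t = (4590 + 21700)/2 = 13145 km.
The half-period of the transfer ellipse is t = π√(a_t³/μ) = 22880 s.
The target's mean motion on its circular orbit is ω₂ = √(μ/r₂³) = 6.474×10^-5 rad/s.
Angle swept by the target during transfer: ω₂·t = 1.481 rad = 84.86°.
The orbiter traverses 180° on the transfer ellipse, so the target must lead by 180° − 84.86° = 95.1°.

φ = 95.1°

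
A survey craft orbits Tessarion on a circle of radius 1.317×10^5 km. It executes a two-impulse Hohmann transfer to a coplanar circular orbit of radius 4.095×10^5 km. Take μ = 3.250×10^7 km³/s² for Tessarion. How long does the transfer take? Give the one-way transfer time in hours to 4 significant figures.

t = 21.55 hours

Transfer-ellipse semi-major axis a_t = (r₁ + r₂)/2 = (1.317×10^5 + 4.095×10^5)/2 = 2.706×10^5 km.
By Kepler's third law the transfer-orbit period is T = 2π√(a_t³/μ), so t = T/2 = 77570 s.
Converting: 77570 s ÷ 3600 s/hour = 21.55 hours.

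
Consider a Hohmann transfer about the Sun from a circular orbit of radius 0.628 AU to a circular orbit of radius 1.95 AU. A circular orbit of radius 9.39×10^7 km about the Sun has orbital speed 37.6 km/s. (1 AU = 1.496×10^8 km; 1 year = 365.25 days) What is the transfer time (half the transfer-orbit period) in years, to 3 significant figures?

From the circular-orbit relation v² = μ/r at r = 9.39×10^7 km: μ = v²r = (37.6)² × 9.39×10^7 = 1.32752×10^11 km³/s².
In km: r₁ = 0.628 × 1.496×10^8 = 9.39488×10^7 km; r₂ = 1.95 × 1.496×10^8 = 2.9172×10^8 km.
The Hohmann ellipse has a_t = (r₁ + r₂)/2 = 1.928344×10^8 km.
By Kepler's third law the transfer-orbit period is T = 2π√(a_t³/μ), so t = T/2 = 2.309×10^7 s.
Converting: 2.309×10^7 s ÷ 3.15576×10^7 s/year (365.25 × 86400) = 0.732 years.

t = 0.732 years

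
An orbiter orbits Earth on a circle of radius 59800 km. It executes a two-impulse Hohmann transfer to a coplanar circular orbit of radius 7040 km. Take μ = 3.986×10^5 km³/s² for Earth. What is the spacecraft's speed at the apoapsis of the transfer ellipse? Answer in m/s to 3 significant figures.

v = 1180 m/s

Transfer-ellipse semi-major axis a_t = (r₁ + r₂)/2 = (59800 + 7040)/2 = 33420 km.
The apoapsis of the transfer ellipse is at r = 59800 km.
From the vis-viva equation, v = √[μ(2/r − 1/a_t)] = 1.185 km/s.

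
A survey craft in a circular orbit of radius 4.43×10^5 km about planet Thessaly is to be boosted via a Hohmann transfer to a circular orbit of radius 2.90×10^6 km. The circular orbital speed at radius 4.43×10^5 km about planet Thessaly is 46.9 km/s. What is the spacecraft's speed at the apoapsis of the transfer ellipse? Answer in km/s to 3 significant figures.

From the circular-orbit relation v² = μ/r at r = 4.43×10^5 km: μ = v²r = (46.9)² × 4.43×10^5 = 9.74427×10^8 km³/s².
The Hohmann ellipse has a_t = (r₁ + r₂)/2 = 1.6715×10^6 km.
At apoapsis, r = 2.900×10^6 km.
Vis-viva: v = √[μ(2/r − 1/a_t)] = √[9.74427×10^8 × (2/2.900×10^6 − 1/1.6715×10^6)] = 9.437 km/s.

v = 9.44 km/s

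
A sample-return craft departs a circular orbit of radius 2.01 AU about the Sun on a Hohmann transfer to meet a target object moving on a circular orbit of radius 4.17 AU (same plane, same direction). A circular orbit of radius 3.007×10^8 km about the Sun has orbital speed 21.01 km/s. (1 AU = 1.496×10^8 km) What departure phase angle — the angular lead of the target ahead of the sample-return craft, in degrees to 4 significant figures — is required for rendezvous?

φ = 65.18°

From the circular-orbit relation v² = μ/r at r = 3.007×10^8 km: μ = v²r = (21.01)² × 3.007×10^8 = 1.32735×10^11 km³/s².
In km: r₁ = 2.01 × 1.496×10^8 = 3.00696×10^8 km; r₂ = 4.17 × 1.496×10^8 = 6.23832×10^8 km.
Transfer-ellipse semi-major axis a_t = (r₁ + r₂)/2 = (3.00696×10^8 + 6.23832×10^8)/2 = 4.62264×10^8 km.
Transfer time t = π√(a_t³/μ) = 8.570×10^7 s.
The target's mean motion on its circular orbit is ω₂ = √(μ/r₂³) = 2.338×10^-8 rad/s.
Angle swept by the target during transfer: ω₂·t = 2.004 rad = 114.82°.
Arrival is 180° from departure on the ellipse, so φ = 180° − 114.82° = 65.18°.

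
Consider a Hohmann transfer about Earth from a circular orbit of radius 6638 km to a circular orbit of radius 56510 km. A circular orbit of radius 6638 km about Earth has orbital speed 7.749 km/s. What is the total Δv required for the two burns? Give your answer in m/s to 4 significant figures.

From the circular-orbit relation v² = μ/r at r = 6638 km: μ = v²r = (7.749)² × 6638 = 3.98592×10^5 km³/s².
Semi-major axis of the transfer orbit: a_t = (6638 + 56510)/2 = 31574 km.
At r₁ the circular-orbit speed is v₁ = √(μ/r₁) = 7.7490 km/s.
Transfer-orbit speed at r₁ (vis-viva equation): v_p = √[μ(2/r₁ − 1/a_t)] = 10.367 km/s.
First burn Δv₁ = |v_p − v₁| = 2.618 km/s.
At r₂, v₂ = √(μ/r₂) = 2.656 km/s.
Transfer-orbit speed at r₂: v_a = √[μ(2/r₂ − 1/a_t)] = 1.218 km/s.
Second burn Δv₂ = |v₂ − v_a| = 1.438 km/s.
Total Δv = Δv₁ + Δv₂ = 4.056 km/s.

Δv = 4056 m/s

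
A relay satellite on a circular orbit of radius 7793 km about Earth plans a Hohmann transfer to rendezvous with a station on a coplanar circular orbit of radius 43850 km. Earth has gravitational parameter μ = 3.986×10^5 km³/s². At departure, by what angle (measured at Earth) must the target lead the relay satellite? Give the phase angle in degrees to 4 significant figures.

The Hohmann ellipse has a_t = (r₁ + r₂)/2 = 25821.5 km.
Transfer time t = π√(a_t³/μ) = 20647 s.
The target's mean motion on its circular orbit is ω₂ = √(μ/r₂³) = 6.8757×10^-5 rad/s.
Angle swept by the target during transfer: ω₂·t = 1.4196 rad = 81.34°.
The relay satellite traverses 180° on the transfer ellipse, so the target must lead by 180° − 81.34° = 98.66°.

φ = 98.66°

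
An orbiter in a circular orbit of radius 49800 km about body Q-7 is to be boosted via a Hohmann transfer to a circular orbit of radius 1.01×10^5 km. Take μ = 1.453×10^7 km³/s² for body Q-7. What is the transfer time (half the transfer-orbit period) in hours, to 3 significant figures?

Semi-major axis of the transfer orbit: a_t = (49800 + 1.010×10^5)/2 = 75400 km.
By Kepler's third law the transfer-orbit period is T = 2π√(a_t³/μ), so t = T/2 = 17060 s.
Converting: 17060 s ÷ 3600 s/hour = 4.74 hours.

t = 4.74 hours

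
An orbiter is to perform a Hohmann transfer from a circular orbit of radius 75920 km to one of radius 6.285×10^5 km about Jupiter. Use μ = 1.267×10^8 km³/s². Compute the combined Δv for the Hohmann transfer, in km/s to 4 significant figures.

Semi-major axis of the transfer orbit: a_t = (75920 + 6.285×10^5)/2 = 3.5221×10^5 km.
Circular speed at r₁: v₁ = √(μ/r₁) = √(1.267×10^8/75920) = 40.85 km/s.
On the transfer ellipse at r₁, vis-viva gives v_p = √[μ(2/r₁ − 1/a_t)] = 54.57 km/s.
First burn Δv₁ = |v_p − v₁| = 13.72 km/s.
Circular speed at r₂: v₂ = √(μ/r₂) = 14.198 km/s.
Transfer-orbit speed at r₂: v_a = √[μ(2/r₂ − 1/a_t)] = 6.5919 km/s.
Second burn Δv₂ = |v₂ − v_a| = 7.606 km/s.
Δv = Δv₁ + Δv₂ = 13.72 + 7.606 = 21.33 km/s.

Δv = 21.33 km/s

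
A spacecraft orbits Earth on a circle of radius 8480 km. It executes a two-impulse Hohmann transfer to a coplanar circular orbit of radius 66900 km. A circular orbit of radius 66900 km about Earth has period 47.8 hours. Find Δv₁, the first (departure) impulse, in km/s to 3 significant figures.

From Kepler's third law T² = 4π²r³/μ at r = 66900 km, T = 47.8 hours = 47.8 × 3600 s = 1.7208×10^5 s: μ = 4π²r³/T² = 3.99188×10^5 km³/s².
Transfer-ellipse semi-major axis a_t = (r₁ + r₂)/2 = (8480 + 66900)/2 = 37690 km.
Circular speed at r = 8480 km: v_c = √(μ/r) = 6.861 km/s.
Vis-viva on the transfer ellipse at r = 8480 km gives v_t = √[μ(2/r − 1/a_t)] = 9.141 km/s.
Δv₁ = |v_t − v_c| = |9.141 − 6.861| = 2.280 km/s.

Δv₁ = 2.28 km/s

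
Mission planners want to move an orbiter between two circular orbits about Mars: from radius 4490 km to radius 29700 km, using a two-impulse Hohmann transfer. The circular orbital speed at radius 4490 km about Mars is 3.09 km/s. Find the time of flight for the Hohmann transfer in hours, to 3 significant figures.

From the circular-orbit relation v² = μ/r at r = 4490 km: μ = v²r = (3.09)² × 4490 = 42871.0 km³/s².
Semi-major axis of the transfer orbit: a_t = (4490 + 29700)/2 = 17095 km.
Transfer time t = π√(a_t³/μ) = π√((17095)³ / 42871.0) = 33910 s.
Converting: 33910 s ÷ 3600 s/hour = 9.42 hours.

t = 9.42 hours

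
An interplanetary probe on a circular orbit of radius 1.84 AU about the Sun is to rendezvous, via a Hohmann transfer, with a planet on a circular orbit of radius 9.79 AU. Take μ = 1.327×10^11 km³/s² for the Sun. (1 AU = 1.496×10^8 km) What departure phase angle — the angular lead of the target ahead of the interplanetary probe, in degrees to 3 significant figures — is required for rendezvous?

φ = 97.6°

In km: r₁ = 1.84 × 1.496×10^8 = 2.75264×10^8 km; r₂ = 9.79 × 1.496×10^8 = 1.464584×10^9 km.
Semi-major axis of the transfer orbit: a_t = (2.75264×10^8 + 1.464584×10^9)/2 = 8.69924×10^8 km.
The half-period of the transfer ellipse is t = π√(a_t³/μ) = 2.21277×10^8 s.
Target angular speed ω₂ = √(μ/r₂³) = 6.49926×10^-9 rad/s.
Angle swept by the target during transfer: ω₂·t = 1.4381 rad = 82.40°.
The interplanetary probe traverses 180° on the transfer ellipse, so the target must lead by 180° − 82.40° = 97.6°.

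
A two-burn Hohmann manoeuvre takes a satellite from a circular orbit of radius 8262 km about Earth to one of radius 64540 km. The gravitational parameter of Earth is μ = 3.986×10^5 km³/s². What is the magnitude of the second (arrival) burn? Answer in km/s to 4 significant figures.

Δv₂ = 1.301 km/s

Semi-major axis of the transfer orbit: a_t = (8262 + 64540)/2 = 36401 km.
On the circular orbit at r = 64540 km, v_c = √(μ/r) = 2.485 km/s.
Transfer-orbit speed at the same r (vis-viva, a = a_t): v_t = √[μ(2/r − 1/a_t)] = 1.184 km/s.
Δv₂ = |v_t − v_c| = |1.184 − 2.485| = 1.301 km/s.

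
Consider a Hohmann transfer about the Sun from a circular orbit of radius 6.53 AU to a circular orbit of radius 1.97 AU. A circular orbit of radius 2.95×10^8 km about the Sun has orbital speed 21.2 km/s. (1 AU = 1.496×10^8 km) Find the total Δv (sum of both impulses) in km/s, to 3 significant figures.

From the circular-orbit relation v² = μ/r at r = 2.95×10^8 km: μ = v²r = (21.2)² × 2.95×10^8 = 1.32585×10^11 km³/s².
In km: r₁ = 6.53 × 1.496×10^8 = 9.76888×10^8 km; r₂ = 1.97 × 1.496×10^8 = 2.94712×10^8 km.
Semi-major axis of the transfer orbit: a_t = (9.76888×10^8 + 2.94712×10^8)/2 = 6.358×10^8 km.
Circular speed at r₁: v₁ = √(μ/r₁) = √(1.32585×10^11/9.76888×10^8) = 11.65 km/s.
On the transfer ellipse at r₁, vis-viva gives v_a = √[μ(2/r₁ − 1/a_t)] = 7.932 km/s.
First burn Δv₁ = |v_a − v₁| = 3.718 km/s.
At r₂, v₂ = √(μ/r₂) = 21.210 km/s.
Transfer-orbit speed at r₂: v_p = √[μ(2/r₂ − 1/a_t)] = 26.291 km/s.
Second burn Δv₂ = |v₂ − v_p| = 5.081 km/s.
Δv = Δv₁ + Δv₂ = 3.718 + 5.081 = 8.799 km/s.

Δv = 8.80 km/s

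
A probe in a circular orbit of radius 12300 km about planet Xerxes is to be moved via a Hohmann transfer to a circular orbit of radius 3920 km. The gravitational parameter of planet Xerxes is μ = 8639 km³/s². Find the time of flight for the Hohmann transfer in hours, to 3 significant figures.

t = 6.86 hours

Semi-major axis of the transfer orbit: a_t = (12300 + 3920)/2 = 8110 km.
Transfer time t = π√(a_t³/μ) = π√((8110)³ / 8639) = 24690 s.
Converting: 24690 s ÷ 3600 s/hour = 6.86 hours.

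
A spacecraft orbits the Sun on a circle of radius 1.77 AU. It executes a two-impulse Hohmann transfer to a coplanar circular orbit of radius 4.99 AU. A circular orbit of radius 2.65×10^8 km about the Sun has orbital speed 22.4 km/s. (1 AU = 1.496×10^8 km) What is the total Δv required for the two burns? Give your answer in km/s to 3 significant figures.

Δv = 8.51 km/s

From the circular-orbit relation v² = μ/r at r = 2.65×10^8 km: μ = v²r = (22.4)² × 2.65×10^8 = 1.32966×10^11 km³/s².
In km: r₁ = 1.77 × 1.496×10^8 = 2.64792×10^8 km; r₂ = 4.99 × 1.496×10^8 = 7.46504×10^8 km.
Semi-major axis of the transfer orbit: a_t = (2.64792×10^8 + 7.46504×10^8)/2 = 5.05648×10^8 km.
At r₁ the circular-orbit speed is v₁ = √(μ/r₁) = 22.409 km/s.
Transfer-orbit speed at r₁ (vis-viva): v_p = √[μ(2/r₁ − 1/a_t)] = 27.228 km/s.
First burn Δv₁ = |v_p − v₁| = 4.819 km/s.
At r₂, v₂ = √(μ/r₂) = 13.346 km/s.
Transfer-orbit speed at r₂: v_a = √[μ(2/r₂ − 1/a_t)] = 9.6579 km/s.
Second burn Δv₂ = |v₂ − v_a| = 3.688 km/s.
Total Δv = Δv₁ + Δv₂ = 8.507 km/s.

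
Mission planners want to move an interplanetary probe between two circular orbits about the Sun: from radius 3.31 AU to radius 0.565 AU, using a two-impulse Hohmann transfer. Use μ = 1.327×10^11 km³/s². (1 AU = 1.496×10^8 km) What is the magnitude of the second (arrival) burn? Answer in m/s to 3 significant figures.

In km: r₁ = 3.31 × 1.496×10^8 = 4.95176×10^8 km; r₂ = 0.565 × 1.496×10^8 = 8.4524×10^7 km.
Transfer-ellipse semi-major axis a_t = (r₁ + r₂)/2 = (4.95176×10^8 + 8.4524×10^7)/2 = 2.8985×10^8 km.
Circular speed at r = 8.4524×10^7 km: v_c = √(μ/r) = 39.62 km/s.
Vis-viva on the transfer ellipse at r = 8.4524×10^7 km gives v_t = √[μ(2/r − 1/a_t)] = 51.79 km/s.
Δv₂ = |v_t − v_c| = |51.79 − 39.62| = 12.17 km/s.

Δv₂ = 12200 m/s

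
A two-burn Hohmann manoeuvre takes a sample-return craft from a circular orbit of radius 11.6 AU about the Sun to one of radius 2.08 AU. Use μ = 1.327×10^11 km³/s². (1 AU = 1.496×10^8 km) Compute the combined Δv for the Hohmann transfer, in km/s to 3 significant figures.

In km: r₁ = 11.6 × 1.496×10^8 = 1.73536×10^9 km; r₂ = 2.08 × 1.496×10^8 = 3.11168×10^8 km.
Semi-major axis of the transfer orbit: a_t = (1.73536×10^9 + 3.11168×10^8)/2 = 1.023264×10^9 km.
At r₁ the circular-orbit speed is v₁ = √(μ/r₁) = 8.7446 km/s.
Transfer-orbit speed at r₁ (vis-viva equation): v_a = √[μ(2/r₁ − 1/a_t)] = 4.8222 km/s.
First burn Δv₁ = |v_a − v₁| = 3.922 km/s.
Circular speed at r₂: v₂ = √(μ/r₂) = 20.651 km/s.
Transfer-orbit speed at r₂: v_p = √[μ(2/r₂ − 1/a_t)] = 26.893 km/s.
Second burn Δv₂ = |v₂ − v_p| = 6.242 km/s.
Total Δv = Δv₁ + Δv₂ = 10.16 km/s.

Δv = 10.2 km/s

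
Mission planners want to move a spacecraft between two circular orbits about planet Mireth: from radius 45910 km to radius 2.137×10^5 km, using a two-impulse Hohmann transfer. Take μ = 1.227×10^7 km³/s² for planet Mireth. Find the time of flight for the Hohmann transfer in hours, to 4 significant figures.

The Hohmann ellipse has a_t = (r₁ + r₂)/2 = 1.29805×10^5 km.
Half the transfer-orbit period gives t = π√(a_t³/μ) = 41940 s.
Converting: 41940 s ÷ 3600 s/hour = 11.65 hours.

t = 11.65 hours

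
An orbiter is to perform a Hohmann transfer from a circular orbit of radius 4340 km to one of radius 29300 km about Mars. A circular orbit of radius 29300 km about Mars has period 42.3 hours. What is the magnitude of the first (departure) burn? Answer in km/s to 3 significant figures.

Δv₁ = 1.00 km/s

From Kepler's third law T² = 4π²r³/μ at r = 29300 km, T = 42.3 hours = 42.3 × 3600 s = 1.5228×10^5 s: μ = 4π²r³/T² = 42823.0 km³/s².
The Hohmann ellipse has a_t = (r₁ + r₂)/2 = 16820 km.
On the circular orbit at r = 4340 km, v_c = √(μ/r) = 3.141 km/s.
Vis-viva on the transfer ellipse at r = 4340 km gives v_t = √[μ(2/r − 1/a_t)] = 4.146 km/s.
Δv₁ = |v_t − v_c| = |4.146 − 3.141| = 1.005 km/s.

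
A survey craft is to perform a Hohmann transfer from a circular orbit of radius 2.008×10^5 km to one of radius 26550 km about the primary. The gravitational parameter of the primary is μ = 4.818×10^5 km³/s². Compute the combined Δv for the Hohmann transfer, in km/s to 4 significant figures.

Δv = 2.202 km/s

Semi-major axis of the transfer orbit: a_t = (2.008×10^5 + 26550)/2 = 1.13675×10^5 km.
At r₁ the circular-orbit speed is v₁ = √(μ/r₁) = 1.549 km/s.
Transfer-orbit speed at r₁ (vis-viva equation): v_a = √[μ(2/r₁ − 1/a_t)] = 0.7486 km/s.
First burn Δv₁ = |v_a − v₁| = 0.8004 km/s.
Circular speed at r₂: v₂ = √(μ/r₂) = 4.260 km/s.
Transfer-orbit speed at r₂: v_p = √[μ(2/r₂ − 1/a_t)] = 5.662 km/s.
Second burn Δv₂ = |v₂ − v_p| = 1.402 km/s.
Total Δv = Δv₁ + Δv₂ = 2.202 km/s.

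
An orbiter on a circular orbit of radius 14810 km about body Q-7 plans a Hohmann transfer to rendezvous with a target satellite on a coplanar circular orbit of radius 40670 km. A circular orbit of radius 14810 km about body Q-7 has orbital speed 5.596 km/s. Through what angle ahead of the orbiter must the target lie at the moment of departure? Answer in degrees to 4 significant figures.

φ = 78.60°

From the circular-orbit relation v² = μ/r at r = 14810 km: μ = v²r = (5.596)² × 14810 = 4.63778×10^5 km³/s².
The Hohmann ellipse has a_t = (r₁ + r₂)/2 = 27740 km.
Transfer time t = π√(a_t³/μ) = 21313 s.
Target angular speed ω₂ = √(μ/r₂³) = 8.3032×10^-5 rad/s.
Angle swept by the target during transfer: ω₂·t = 1.770 rad = 101.4°.
The orbiter traverses 180° on the transfer ellipse, so the target must lead by 180° − 101.4° = 78.60°.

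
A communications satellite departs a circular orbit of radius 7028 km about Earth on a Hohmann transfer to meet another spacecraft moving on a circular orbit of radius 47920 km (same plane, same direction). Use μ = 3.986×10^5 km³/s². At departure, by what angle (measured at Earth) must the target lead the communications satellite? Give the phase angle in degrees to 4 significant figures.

Semi-major axis of the transfer orbit: a_t = (7028 + 47920)/2 = 27474 km.
Transfer time t = π√(a_t³/μ) = 22660 s.
Target angular speed ω₂ = √(μ/r₂³) = 6.0186×10^-5 rad/s.
Angle swept by the target during transfer: ω₂·t = 1.3638 rad = 78.14°.
The communications satellite traverses 180° on the transfer ellipse, so the target must lead by 180° − 78.14° = 101.9°.

φ = 101.9°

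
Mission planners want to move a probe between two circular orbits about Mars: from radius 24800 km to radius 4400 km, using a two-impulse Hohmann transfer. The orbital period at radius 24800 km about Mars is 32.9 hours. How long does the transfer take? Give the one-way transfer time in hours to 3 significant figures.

t = 7.43 hours

From Kepler's third law T² = 4π²r³/μ at r = 24800 km, T = 32.9 hours = 32.9 × 3600 s = 1.1844×10^5 s: μ = 4π²r³/T² = 42925.8 km³/s².
The Hohmann ellipse has a_t = (r₁ + r₂)/2 = 14600 km.
Half the transfer-orbit period gives t = π√(a_t³/μ) = 26750 s.
Converting: 26750 s ÷ 3600 s/hour = 7.43 hours.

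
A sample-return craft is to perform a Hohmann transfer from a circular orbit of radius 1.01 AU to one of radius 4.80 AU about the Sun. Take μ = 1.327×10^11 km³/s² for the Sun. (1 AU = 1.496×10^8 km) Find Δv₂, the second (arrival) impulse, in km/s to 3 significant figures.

Δv₂ = 5.58 km/s

In km: r₁ = 1.01 × 1.496×10^8 = 1.51096×10^8 km; r₂ = 4.80 × 1.496×10^8 = 7.1808×10^8 km.
The Hohmann ellipse has a_t = (r₁ + r₂)/2 = 4.34588×10^8 km.
Circular speed at r = 7.1808×10^8 km: v_c = √(μ/r) = 13.594 km/s.
Transfer-orbit speed at the same r (vis-viva, a = a_t): v_t = √[μ(2/r − 1/a_t)] = 8.0156 km/s.
Δv₂ = |v_t − v_c| = |8.0156 − 13.594| = 5.578 km/s.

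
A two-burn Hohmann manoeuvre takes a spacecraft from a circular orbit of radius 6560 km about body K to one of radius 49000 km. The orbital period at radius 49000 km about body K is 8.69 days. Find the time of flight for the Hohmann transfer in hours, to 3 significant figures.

t = 44.5 hours

From Kepler's third law T² = 4π²r³/μ at r = 49000 km, T = 8.69 days = 8.69 × 86400 s = 7.50816×10^5 s: μ = 4π²r³/T² = 8239.12 km³/s².
Transfer-ellipse semi-major axis a_t = (r₁ + r₂)/2 = (6560 + 49000)/2 = 27780 km.
Transfer time t = π√(a_t³/μ) = π√((27780)³ / 8239.12) = 1.603×10^5 s.
Converting: 1.603×10^5 s ÷ 3600 s/hour = 44.5 hours.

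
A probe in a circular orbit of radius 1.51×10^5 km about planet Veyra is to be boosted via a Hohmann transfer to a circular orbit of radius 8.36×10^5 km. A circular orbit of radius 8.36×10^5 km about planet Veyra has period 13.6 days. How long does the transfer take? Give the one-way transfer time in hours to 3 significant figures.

t = 74.0 hours

From Kepler's third law T² = 4π²r³/μ at r = 8.36×10^5 km, T = 13.6 days = 13.6 × 86400 s = 1.17504×10^6 s: μ = 4π²r³/T² = 1.67060×10^7 km³/s².
Semi-major axis of the transfer orbit: a_t = (1.510×10^5 + 8.360×10^5)/2 = 4.935×10^5 km.
Half the transfer-orbit period gives t = π√(a_t³/μ) = 2.665×10^5 s.
Converting: 2.665×10^5 s ÷ 3600 s/hour = 74.0 hours.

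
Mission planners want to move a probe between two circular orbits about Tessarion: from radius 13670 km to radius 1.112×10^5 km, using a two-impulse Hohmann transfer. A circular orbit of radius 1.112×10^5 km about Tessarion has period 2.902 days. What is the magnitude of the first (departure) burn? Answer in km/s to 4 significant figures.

Δv₁ = 2.659 km/s

From Kepler's third law T² = 4π²r³/μ at r = 1.112×10^5 km, T = 2.902 days = 2.902 × 86400 s = 2.507328×10^5 s: μ = 4π²r³/T² = 8.63479×10^5 km³/s².
The Hohmann ellipse has a_t = (r₁ + r₂)/2 = 62435 km.
Circular speed at r = 13670 km: v_c = √(μ/r) = 7.9477 km/s.
Transfer-orbit speed at the same r (vis-viva, a = a_t): v_t = √[μ(2/r − 1/a_t)] = 10.607 km/s.
Δv₁ = |v_t − v_c| = |10.607 − 7.9477| = 2.659 km/s.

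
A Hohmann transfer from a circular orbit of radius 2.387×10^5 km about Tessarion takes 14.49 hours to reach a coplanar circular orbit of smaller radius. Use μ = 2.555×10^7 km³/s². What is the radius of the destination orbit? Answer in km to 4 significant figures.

Transfer time t = 14.49 hours = 52164 s, and t = π√(a_t³/μ).
So a_t = (μ t²/π²)^(1/3) = (2.555×10^7 × (52164)² / π²)^(1/3) = 1.9170×10^5 km.
Since a_t = (r₁ + r₂)/2, r₂ = 2a_t − r₁ = 2×1.9170×10^5 − 2.387×10^5 = 1.447×10^5 km.

r₂ = 1.447×10^5 km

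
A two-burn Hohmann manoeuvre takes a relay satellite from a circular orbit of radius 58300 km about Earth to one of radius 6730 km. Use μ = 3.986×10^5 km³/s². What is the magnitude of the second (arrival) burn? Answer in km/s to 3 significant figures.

Δv₂ = 2.61 km/s

Semi-major axis of the transfer orbit: a_t = (58300 + 6730)/2 = 32515 km.
Circular speed at r = 6730 km: v_c = √(μ/r) = 7.6959 km/s.
Vis-viva on the transfer ellipse at r = 6730 km gives v_t = √[μ(2/r − 1/a_t)] = 10.305 km/s.
Δv₂ = |v_t − v_c| = |10.305 − 7.6959| = 2.609 km/s.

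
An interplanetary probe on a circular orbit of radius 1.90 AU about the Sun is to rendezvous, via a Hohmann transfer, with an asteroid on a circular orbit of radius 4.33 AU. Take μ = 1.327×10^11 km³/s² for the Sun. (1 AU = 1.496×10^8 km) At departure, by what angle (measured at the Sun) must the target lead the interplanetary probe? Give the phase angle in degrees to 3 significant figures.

In km: r₁ = 1.90 × 1.496×10^8 = 2.8424×10^8 km; r₂ = 4.33 × 1.496×10^8 = 6.47768×10^8 km.
Semi-major axis of the transfer orbit: a_t = (2.8424×10^8 + 6.47768×10^8)/2 = 4.66004×10^8 km.
The half-period of the transfer ellipse is t = π√(a_t³/μ) = 8.676×10^7 s.
The target's mean motion on its circular orbit is ω₂ = √(μ/r₂³) = 2.210×10^-8 rad/s.
Angle swept by the target during transfer: ω₂·t = 1.917 rad = 109.8°.
The interplanetary probe traverses 180° on the transfer ellipse, so the target must lead by 180° − 109.8° = 70.2°.

φ = 70.2°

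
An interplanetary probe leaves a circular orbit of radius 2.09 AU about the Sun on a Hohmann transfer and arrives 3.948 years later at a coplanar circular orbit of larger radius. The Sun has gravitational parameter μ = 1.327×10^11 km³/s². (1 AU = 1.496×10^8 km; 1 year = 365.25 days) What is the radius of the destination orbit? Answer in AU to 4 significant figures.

In km: r₁ = 2.09 × 1.496×10^8 = 3.12664×10^8 km.
Transfer time t = 3.948 years × 365.25 × 86400 s = 1.245894048×10^8 s, and t = π√(a_t³/μ).
So a_t = (μ t²/π²)^(1/3) = (1.327×10^11 × (1.245894048×10^8)² / π²)^(1/3) = 5.9317×10^8 km.
Since a_t = (r₁ + r₂)/2, r₂ = 2a_t − r₁ = 2×5.9317×10^8 − 3.12664×10^8 = 8.73676×10^8 km.
In AU: r₂ = 8.73676×10^8 / 1.496×10^8 = 5.840 AU.

r₂ = 5.840 AU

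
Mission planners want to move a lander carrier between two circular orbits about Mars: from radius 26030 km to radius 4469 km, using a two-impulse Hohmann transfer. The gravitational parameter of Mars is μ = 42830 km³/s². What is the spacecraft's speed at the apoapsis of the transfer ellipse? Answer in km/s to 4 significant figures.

v = 0.6944 km/s

The Hohmann ellipse has a_t = (r₁ + r₂)/2 = 15249.5 km.
The apoapsis of the transfer ellipse is at r = 26030 km.
From the vis-viva equation, v = √[μ(2/r − 1/a_t)] = 0.6944 km/s.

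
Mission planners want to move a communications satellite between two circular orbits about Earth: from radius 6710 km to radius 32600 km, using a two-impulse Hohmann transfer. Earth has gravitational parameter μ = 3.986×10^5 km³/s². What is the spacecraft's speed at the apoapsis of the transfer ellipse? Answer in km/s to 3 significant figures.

The Hohmann ellipse has a_t = (r₁ + r₂)/2 = 19655 km.
The apoapsis of the transfer ellipse is at r = 32600 km.
From the vis-viva equation, v = √[μ(2/r − 1/a_t)] = 2.043 km/s.

v = 2.04 km/s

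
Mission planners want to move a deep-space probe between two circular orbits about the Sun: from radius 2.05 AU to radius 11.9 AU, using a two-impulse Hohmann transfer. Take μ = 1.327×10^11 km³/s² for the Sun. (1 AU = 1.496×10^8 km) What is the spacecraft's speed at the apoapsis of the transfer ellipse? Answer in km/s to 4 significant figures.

In km: r₁ = 2.05 × 1.496×10^8 = 3.0668×10^8 km; r₂ = 11.9 × 1.496×10^8 = 1.78024×10^9 km.
Semi-major axis of the transfer orbit: a_t = (3.0668×10^8 + 1.78024×10^9)/2 = 1.04346×10^9 km.
At apoapsis, r = 1.78024×10^9 km.
From the vis-viva equation, v = √[μ(2/r − 1/a_t)] = 4.681 km/s.

v = 4.681 km/s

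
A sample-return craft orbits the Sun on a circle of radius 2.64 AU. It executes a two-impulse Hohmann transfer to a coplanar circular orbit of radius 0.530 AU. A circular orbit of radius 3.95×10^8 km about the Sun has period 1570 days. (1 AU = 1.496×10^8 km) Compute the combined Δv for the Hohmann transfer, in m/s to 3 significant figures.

From Kepler's third law T² = 4π²r³/μ at r = 3.95×10^8 km, T = 1570 days = 1570 × 86400 s = 1.35648×10^8 s: μ = 4π²r³/T² = 1.32228×10^11 km³/s².
In km: r₁ = 2.64 × 1.496×10^8 = 3.94944×10^8 km; r₂ = 0.530 × 1.496×10^8 = 7.9288×10^7 km.
Transfer-ellipse semi-major axis a_t = (r₁ + r₂)/2 = (3.94944×10^8 + 7.9288×10^7)/2 = 2.37116×10^8 km.
At r₁ the circular-orbit speed is v₁ = √(μ/r₁) = 18.2976 km/s.
On the transfer ellipse at r₁, vis-viva equation gives v_a = √[μ(2/r₁ − 1/a_t)] = 10.5808 km/s.
First burn Δv₁ = |v_a − v₁| = 7.7168 km/s.
Circular speed at r₂: v₂ = √(μ/r₂) = 40.837 km/s.
Transfer-orbit speed at r₂: v_p = √[μ(2/r₂ − 1/a_t)] = 52.704 km/s.
Second burn Δv₂ = |v₂ − v_p| = 11.867 km/s.
Δv = Δv₁ + Δv₂ = 7.7168 + 11.867 = 19.58 km/s.

Δv = 19600 m/s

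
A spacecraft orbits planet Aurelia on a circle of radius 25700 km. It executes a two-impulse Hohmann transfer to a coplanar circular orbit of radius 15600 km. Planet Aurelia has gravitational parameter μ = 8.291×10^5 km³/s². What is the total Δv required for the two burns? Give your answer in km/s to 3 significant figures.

Δv = 1.59 km/s

Transfer-ellipse semi-major axis a_t = (r₁ + r₂)/2 = (25700 + 15600)/2 = 20650 km.
At r₁ the circular-orbit speed is v₁ = √(μ/r₁) = 5.67985 km/s.
On the transfer ellipse at r₁, v² = μ(2/r − 1/a) gives v_a = √[μ(2/r₁ − 1/a_t)] = 4.93673 km/s.
First burn Δv₁ = |v_a − v₁| = 0.7431 km/s.
At r₂, v₂ = √(μ/r₂) = 7.2902 km/s.
Transfer-orbit speed at r₂: v_p = √[μ(2/r₂ − 1/a_t)] = 8.1329 km/s.
Second burn Δv₂ = |v₂ − v_p| = 0.8427 km/s.
Total Δv = Δv₁ + Δv₂ = 1.586 km/s.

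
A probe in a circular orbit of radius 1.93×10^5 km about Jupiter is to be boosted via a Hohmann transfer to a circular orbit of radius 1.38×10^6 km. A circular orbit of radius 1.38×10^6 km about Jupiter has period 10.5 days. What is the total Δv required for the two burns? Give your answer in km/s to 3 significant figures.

From Kepler's third law T² = 4π²r³/μ at r = 1.38×10^6 km, T = 10.5 days = 10.5 × 86400 s = 9.072×10^5 s: μ = 4π²r³/T² = 1.26064×10^8 km³/s².
Semi-major axis of the transfer orbit: a_t = (1.930×10^5 + 1.380×10^6)/2 = 7.865×10^5 km.
At r₁ the circular-orbit speed is v₁ = √(μ/r₁) = 25.5574 km/s.
On the transfer ellipse at r₁, v² = μ(2/r − 1/a) gives v_p = √[μ(2/r₁ − 1/a_t)] = 33.8538 km/s.
First burn Δv₁ = |v_p − v₁| = 8.296 km/s.
Circular speed at r₂: v₂ = √(μ/r₂) = 9.558 km/s.
Transfer-orbit speed at r₂: v_a = √[μ(2/r₂ − 1/a_t)] = 4.735 km/s.
Second burn Δv₂ = |v₂ − v_a| = 4.823 km/s.
Δv = Δv₁ + Δv₂ = 8.296 + 4.823 = 13.12 km/s.

Δv = 13.1 km/s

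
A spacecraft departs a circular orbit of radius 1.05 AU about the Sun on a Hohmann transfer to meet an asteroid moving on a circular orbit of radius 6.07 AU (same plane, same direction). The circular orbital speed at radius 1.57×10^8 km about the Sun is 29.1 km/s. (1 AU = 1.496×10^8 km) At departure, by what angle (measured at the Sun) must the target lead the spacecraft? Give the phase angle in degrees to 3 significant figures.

φ = 99.2°

From the circular-orbit relation v² = μ/r at r = 1.57×10^8 km: μ = v²r = (29.1)² × 1.57×10^8 = 1.32949×10^11 km³/s².
In km: r₁ = 1.05 × 1.496×10^8 = 1.5708×10^8 km; r₂ = 6.07 × 1.496×10^8 = 9.08072×10^8 km.
The Hohmann ellipse has a_t = (r₁ + r₂)/2 = 5.32576×10^8 km.
Transfer time t = π√(a_t³/μ) = 1.05896×10^8 s.
Target angular speed ω₂ = √(μ/r₂³) = 1.33249×10^-8 rad/s.
Angle swept by the target during transfer: ω₂·t = 1.41105 rad = 80.847°.
Arrival is 180° from departure on the ellipse, so φ = 180° − 80.847° = 99.2°.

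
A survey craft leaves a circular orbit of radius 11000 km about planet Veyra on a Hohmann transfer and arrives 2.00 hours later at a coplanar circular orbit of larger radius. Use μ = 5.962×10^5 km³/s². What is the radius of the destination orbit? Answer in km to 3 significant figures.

r₂ = 18300 km

Transfer time t = 2.00 hours = 7200 s, and t = π√(a_t³/μ).
So a_t = (μ t²/π²)^(1/3) = (5.962×10^5 × (7200)² / π²)^(1/3) = 14630 km.
Since a_t = (r₁ + r₂)/2, r₂ = 2a_t − r₁ = 2×14630 − 11000 = 18260 km.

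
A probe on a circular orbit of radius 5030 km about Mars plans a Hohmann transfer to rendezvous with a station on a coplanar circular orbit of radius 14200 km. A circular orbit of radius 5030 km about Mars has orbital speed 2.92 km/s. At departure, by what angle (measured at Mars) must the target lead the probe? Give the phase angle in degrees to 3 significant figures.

φ = 79.7°

From the circular-orbit relation v² = μ/r at r = 5030 km: μ = v²r = (2.92)² × 5030 = 42887.8 km³/s².
Semi-major axis of the transfer orbit: a_t = (5030 + 14200)/2 = 9615 km.
The half-period of the transfer ellipse is t = π√(a_t³/μ) = 14300 s.
The target's mean motion on its circular orbit is ω₂ = √(μ/r₂³) = 1.224×10^-4 rad/s.
Angle swept by the target during transfer: ω₂·t = 1.750 rad = 100.3°.
Arrival is 180° from departure on the ellipse, so φ = 180° − 100.3° = 79.7°.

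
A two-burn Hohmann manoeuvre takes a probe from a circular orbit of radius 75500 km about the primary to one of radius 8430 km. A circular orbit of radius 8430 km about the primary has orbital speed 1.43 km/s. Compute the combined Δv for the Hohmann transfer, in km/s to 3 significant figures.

Δv = 0.752 km/s

From the circular-orbit relation v² = μ/r at r = 8430 km: μ = v²r = (1.43)² × 8430 = 17238.5 km³/s².
The Hohmann ellipse has a_t = (r₁ + r₂)/2 = 41965 km.
At r₁ the circular-orbit speed is v₁ = √(μ/r₁) = 0.477833 km/s.
On the transfer ellipse at r₁, vis-viva equation gives v_a = √[μ(2/r₁ − 1/a_t)] = 0.214164 km/s.
First burn Δv₁ = |v_a − v₁| = 0.263669 km/s.
Circular speed at r₂: v₂ = √(μ/r₂) = 1.430000 km/s.
Transfer-orbit speed at r₂: v_p = √[μ(2/r₂ − 1/a_t)] = 1.918076 km/s.
Second burn Δv₂ = |v₂ − v_p| = 0.488076 km/s.
Δv = Δv₁ + Δv₂ = 0.263669 + 0.488076 = 0.7517 km/s.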